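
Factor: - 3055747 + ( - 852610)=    - 3908357  =  -19^1*205703^1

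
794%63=38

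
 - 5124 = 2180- 7304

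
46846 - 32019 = 14827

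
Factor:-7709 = -13^1 *593^1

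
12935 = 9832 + 3103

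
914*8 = 7312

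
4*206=824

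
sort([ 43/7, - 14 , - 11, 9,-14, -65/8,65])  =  [ - 14,-14, - 11, - 65/8,43/7,9,65 ]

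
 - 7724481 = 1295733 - 9020214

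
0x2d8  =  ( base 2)1011011000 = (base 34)LE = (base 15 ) 338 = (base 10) 728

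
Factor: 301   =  7^1*43^1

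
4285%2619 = 1666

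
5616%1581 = 873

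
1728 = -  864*( - 2)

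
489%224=41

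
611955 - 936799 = -324844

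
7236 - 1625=5611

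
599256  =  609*984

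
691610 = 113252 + 578358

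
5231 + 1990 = 7221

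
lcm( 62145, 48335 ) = 435015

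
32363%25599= 6764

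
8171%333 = 179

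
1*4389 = 4389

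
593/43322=593/43322 = 0.01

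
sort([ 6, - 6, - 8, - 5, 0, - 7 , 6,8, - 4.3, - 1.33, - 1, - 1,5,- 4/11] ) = [ - 8,  -  7, - 6, - 5, - 4.3, -1.33, - 1, - 1, -4/11 , 0, 5, 6,6, 8 ]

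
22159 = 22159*1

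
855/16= 855/16 = 53.44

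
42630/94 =21315/47 = 453.51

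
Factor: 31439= 149^1 * 211^1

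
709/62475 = 709/62475 = 0.01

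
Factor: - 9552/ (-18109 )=2^4*3^1*7^( - 1)* 13^ (-1) =48/91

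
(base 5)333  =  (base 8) 135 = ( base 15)63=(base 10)93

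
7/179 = 7/179 =0.04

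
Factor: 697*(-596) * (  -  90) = 2^3* 3^2 * 5^1 * 17^1* 41^1*149^1  =  37387080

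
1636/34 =48 + 2/17=48.12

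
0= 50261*0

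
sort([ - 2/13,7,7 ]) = [-2/13,7,7]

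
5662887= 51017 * 111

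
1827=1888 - 61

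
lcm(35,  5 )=35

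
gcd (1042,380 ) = 2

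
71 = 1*71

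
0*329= 0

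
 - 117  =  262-379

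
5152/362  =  14 + 42/181 = 14.23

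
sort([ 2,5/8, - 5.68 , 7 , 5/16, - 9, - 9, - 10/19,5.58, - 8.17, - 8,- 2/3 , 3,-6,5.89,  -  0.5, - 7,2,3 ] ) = [ - 9, - 9 , - 8.17, - 8 , - 7, - 6,  -  5.68, - 2/3, - 10/19, - 0.5 , 5/16,5/8,2,2,  3, 3,  5.58,5.89,7 ] 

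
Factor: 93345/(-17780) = -21/4 = - 2^( - 2 )*3^1*7^1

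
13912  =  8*1739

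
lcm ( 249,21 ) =1743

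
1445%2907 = 1445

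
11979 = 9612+2367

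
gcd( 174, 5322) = 6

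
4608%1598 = 1412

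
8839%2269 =2032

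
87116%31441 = 24234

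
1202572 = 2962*406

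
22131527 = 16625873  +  5505654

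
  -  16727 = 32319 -49046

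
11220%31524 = 11220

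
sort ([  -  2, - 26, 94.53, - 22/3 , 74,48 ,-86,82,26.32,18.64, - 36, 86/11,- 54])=[  -  86, - 54, - 36,-26,  -  22/3, - 2, 86/11, 18.64, 26.32,48,  74,  82,  94.53]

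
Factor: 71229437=113^1*630349^1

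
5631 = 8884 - 3253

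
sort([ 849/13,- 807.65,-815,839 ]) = [ - 815,- 807.65, 849/13,839] 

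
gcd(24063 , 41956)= 617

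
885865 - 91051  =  794814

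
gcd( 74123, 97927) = 1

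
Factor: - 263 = - 263^1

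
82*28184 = 2311088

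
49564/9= 49564/9   =  5507.11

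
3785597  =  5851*647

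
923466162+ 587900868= 1511367030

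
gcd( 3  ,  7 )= 1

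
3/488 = 3/488  =  0.01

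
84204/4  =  21051 = 21051.00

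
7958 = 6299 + 1659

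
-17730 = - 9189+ - 8541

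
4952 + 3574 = 8526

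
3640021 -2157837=1482184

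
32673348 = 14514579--18158769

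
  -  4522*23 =- 104006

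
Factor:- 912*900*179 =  - 146923200 = - 2^6 *3^3 * 5^2*19^1*179^1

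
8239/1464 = 8239/1464 = 5.63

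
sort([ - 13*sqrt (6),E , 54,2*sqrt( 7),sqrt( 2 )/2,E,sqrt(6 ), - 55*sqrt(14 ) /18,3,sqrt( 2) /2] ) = [ - 13 *sqrt (6),-55*sqrt( 14)/18,sqrt( 2)/2,sqrt(2)/2, sqrt(6 ),E, E, 3, 2*sqrt( 7 ),54 ]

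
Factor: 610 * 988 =2^3 * 5^1*13^1*19^1 * 61^1 = 602680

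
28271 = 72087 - 43816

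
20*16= 320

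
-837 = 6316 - 7153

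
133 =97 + 36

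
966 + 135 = 1101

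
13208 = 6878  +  6330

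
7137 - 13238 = - 6101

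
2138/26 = 82 +3/13=82.23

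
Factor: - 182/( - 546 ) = 1/3 = 3^( - 1)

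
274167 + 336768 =610935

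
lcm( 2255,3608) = 18040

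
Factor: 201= 3^1*67^1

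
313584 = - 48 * (-6533) 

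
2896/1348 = 724/337 = 2.15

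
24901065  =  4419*5635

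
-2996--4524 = 1528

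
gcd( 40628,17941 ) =7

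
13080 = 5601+7479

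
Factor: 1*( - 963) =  - 963 = - 3^2*107^1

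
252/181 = 1 + 71/181 = 1.39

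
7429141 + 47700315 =55129456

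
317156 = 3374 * 94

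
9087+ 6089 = 15176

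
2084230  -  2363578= -279348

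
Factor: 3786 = 2^1*3^1*631^1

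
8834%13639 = 8834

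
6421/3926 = 6421/3926=1.64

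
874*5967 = 5215158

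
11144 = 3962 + 7182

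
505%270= 235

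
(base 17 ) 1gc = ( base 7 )1446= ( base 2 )1000111101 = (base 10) 573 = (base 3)210020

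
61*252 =15372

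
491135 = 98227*5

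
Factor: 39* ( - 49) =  - 1911=- 3^1  *7^2*13^1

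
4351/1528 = 2 + 1295/1528=2.85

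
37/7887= 37/7887=0.00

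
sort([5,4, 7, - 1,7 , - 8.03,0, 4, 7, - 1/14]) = [ - 8.03, - 1, - 1/14 , 0,4,4,5,  7,7,7]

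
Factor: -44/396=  - 1/9 = - 3^ ( - 2 )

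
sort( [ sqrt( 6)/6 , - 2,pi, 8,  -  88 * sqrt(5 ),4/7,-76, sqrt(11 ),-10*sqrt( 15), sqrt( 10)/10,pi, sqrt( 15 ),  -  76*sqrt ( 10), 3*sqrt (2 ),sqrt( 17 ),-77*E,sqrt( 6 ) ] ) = [ - 76*sqrt( 10 ),  -  77*E, - 88*sqrt(5), - 76, - 10*sqrt(15 ), - 2,sqrt (10)/10,  sqrt( 6 )/6, 4/7,sqrt( 6),pi,pi,sqrt( 11 ), sqrt ( 15 ),sqrt( 17), 3*sqrt( 2 ),  8]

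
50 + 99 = 149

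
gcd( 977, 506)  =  1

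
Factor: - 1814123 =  - 73^1*24851^1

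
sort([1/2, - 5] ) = [ -5,1/2 ]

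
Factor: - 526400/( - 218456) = 2^3*5^2* 83^( - 1 ) = 200/83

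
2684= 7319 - 4635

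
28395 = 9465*3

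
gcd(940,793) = 1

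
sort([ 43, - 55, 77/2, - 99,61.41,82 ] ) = [- 99, - 55,77/2 , 43,61.41,82]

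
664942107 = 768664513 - 103722406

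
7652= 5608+2044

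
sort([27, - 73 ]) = [ - 73,27]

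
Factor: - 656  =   - 2^4*41^1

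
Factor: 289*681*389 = 3^1*17^2*227^1*389^1 = 76558701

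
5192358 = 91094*57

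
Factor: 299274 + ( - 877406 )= - 2^2*19^1*7607^1  =  -578132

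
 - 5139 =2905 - 8044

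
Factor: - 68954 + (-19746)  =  -88700 = -2^2*5^2 * 887^1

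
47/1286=47/1286 =0.04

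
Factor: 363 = 3^1 * 11^2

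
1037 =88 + 949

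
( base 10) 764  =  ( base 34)mg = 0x2FC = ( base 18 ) 268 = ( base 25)15E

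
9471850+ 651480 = 10123330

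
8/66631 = 8/66631 = 0.00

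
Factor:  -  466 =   -  2^1 * 233^1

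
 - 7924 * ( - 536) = 4247264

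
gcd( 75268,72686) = 2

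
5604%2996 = 2608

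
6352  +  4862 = 11214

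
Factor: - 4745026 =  - 2^1*11^1*13^1*47^1*353^1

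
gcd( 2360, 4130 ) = 590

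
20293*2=40586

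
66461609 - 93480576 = -27018967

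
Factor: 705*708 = 2^2*3^2*5^1  *47^1*59^1  =  499140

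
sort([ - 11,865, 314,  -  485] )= [-485, - 11,314,  865]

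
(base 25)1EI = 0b1111100001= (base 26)1C5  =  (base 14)50D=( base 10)993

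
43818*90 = 3943620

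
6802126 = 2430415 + 4371711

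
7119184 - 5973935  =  1145249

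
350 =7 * 50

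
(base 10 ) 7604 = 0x1DB4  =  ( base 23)E8E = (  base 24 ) D4K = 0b1110110110100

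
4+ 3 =7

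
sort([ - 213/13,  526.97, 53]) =[ - 213/13, 53,526.97 ]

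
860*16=13760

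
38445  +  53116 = 91561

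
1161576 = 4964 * 234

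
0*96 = 0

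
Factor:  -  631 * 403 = -254293 = - 13^1*31^1*631^1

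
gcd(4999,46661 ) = 1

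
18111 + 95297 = 113408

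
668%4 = 0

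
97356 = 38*2562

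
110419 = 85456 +24963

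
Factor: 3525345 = 3^2*5^1*78341^1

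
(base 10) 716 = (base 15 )32b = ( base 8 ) 1314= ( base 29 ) OK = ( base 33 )LN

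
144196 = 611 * 236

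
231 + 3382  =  3613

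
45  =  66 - 21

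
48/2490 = 8/415 = 0.02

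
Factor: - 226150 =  - 2^1*5^2*4523^1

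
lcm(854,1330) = 81130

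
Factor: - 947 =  - 947^1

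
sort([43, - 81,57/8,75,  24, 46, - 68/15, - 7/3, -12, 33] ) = [  -  81, - 12 ,-68/15,  -  7/3,  57/8, 24 , 33, 43,46, 75]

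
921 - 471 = 450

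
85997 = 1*85997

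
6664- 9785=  - 3121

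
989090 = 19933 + 969157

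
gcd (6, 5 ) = 1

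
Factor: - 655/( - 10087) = 5^1*7^(-1)*11^(-1 ) = 5/77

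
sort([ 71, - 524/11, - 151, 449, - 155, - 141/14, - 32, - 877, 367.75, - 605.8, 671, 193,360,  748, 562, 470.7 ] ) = [ - 877, - 605.8,-155, - 151, - 524/11, - 32,-141/14, 71,193, 360, 367.75, 449,470.7, 562, 671, 748]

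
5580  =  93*60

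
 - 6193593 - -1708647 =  - 4484946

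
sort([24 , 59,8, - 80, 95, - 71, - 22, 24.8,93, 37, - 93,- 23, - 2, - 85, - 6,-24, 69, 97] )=[ - 93, - 85, - 80,-71, - 24, - 23,-22,-6, - 2,  8, 24, 24.8, 37,59, 69 , 93, 95,97 ]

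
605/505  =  1 + 20/101 = 1.20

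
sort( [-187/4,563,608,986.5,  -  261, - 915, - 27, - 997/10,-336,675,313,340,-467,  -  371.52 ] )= [  -  915, - 467,- 371.52,-336 , - 261, - 997/10, - 187/4,  -  27, 313,340,563, 608 , 675,986.5 ]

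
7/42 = 1/6 = 0.17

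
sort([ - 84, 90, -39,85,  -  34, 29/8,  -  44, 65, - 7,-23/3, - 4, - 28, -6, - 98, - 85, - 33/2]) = [  -  98, - 85, - 84, - 44,  -  39,- 34 ,  -  28, -33/2, - 23/3, - 7, - 6,- 4,  29/8 , 65, 85, 90]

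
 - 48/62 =- 24/31 = - 0.77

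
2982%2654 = 328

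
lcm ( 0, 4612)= 0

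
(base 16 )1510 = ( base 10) 5392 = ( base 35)4e2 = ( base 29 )6BR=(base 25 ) 8FH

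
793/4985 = 793/4985 = 0.16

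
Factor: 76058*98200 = 7468895600 = 2^4*5^2*17^1*491^1*  2237^1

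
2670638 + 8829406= 11500044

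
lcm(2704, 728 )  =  18928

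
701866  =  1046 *671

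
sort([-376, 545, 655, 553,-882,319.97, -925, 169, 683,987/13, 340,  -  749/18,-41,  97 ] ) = [ - 925,-882, - 376,-749/18,-41,987/13 , 97, 169, 319.97 , 340,545, 553,655, 683] 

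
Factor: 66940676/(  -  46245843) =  - 2^2 * 3^(-3)*7^( - 1 )*11^1*389^1*3911^1*244687^(- 1 ) 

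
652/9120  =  163/2280 = 0.07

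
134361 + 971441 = 1105802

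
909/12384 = 101/1376 = 0.07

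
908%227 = 0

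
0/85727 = 0 = 0.00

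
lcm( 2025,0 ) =0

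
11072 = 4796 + 6276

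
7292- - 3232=10524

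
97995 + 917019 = 1015014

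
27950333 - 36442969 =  -8492636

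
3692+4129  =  7821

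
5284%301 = 167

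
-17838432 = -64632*276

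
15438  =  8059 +7379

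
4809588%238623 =37128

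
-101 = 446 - 547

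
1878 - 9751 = -7873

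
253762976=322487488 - 68724512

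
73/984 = 73/984 = 0.07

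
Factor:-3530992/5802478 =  - 1765496/2901239 = - 2^3*11^( - 1)*73^ ( - 1 ) * 3613^( - 1)*220687^1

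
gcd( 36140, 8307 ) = 13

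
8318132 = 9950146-1632014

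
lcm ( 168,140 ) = 840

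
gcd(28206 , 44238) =6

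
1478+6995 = 8473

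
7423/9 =824 + 7/9 = 824.78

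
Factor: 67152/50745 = 22384/16915= 2^4*5^( - 1 ) *17^( -1 )*199^( - 1)* 1399^1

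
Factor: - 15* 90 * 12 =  - 2^3*3^4 *5^2 = - 16200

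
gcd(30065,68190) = 5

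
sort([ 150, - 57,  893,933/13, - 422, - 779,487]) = [ - 779, - 422,  -  57,933/13 , 150,487, 893]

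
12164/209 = 12164/209 = 58.20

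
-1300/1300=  - 1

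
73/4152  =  73/4152 = 0.02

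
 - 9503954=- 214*44411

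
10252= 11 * 932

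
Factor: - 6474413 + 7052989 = 2^4 * 36161^1 = 578576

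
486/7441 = 486/7441  =  0.07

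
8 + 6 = 14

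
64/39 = 64/39 = 1.64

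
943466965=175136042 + 768330923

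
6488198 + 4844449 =11332647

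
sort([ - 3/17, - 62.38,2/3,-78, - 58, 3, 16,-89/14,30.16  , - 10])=[ - 78, - 62.38 ,  -  58,  -  10 , - 89/14,  -  3/17, 2/3,  3,16, 30.16] 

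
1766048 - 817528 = 948520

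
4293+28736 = 33029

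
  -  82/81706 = - 1 + 40812/40853 = -  0.00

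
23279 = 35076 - 11797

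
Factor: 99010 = 2^1*5^1*9901^1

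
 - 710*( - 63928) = 45388880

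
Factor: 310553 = 310553^1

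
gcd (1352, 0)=1352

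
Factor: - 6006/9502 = - 3^1*7^1*11^1*13^1* 4751^( -1) = - 3003/4751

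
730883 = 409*1787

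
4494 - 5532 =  - 1038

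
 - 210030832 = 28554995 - 238585827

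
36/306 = 2/17 = 0.12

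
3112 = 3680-568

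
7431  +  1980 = 9411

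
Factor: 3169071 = 3^3*117373^1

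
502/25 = 502/25= 20.08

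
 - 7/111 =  - 1 + 104/111 = - 0.06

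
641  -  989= - 348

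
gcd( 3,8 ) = 1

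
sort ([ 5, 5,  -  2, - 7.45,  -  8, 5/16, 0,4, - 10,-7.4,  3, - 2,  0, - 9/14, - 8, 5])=[ - 10, - 8, -8,-7.45,-7.4, - 2,  -  2, - 9/14,0, 0 , 5/16,  3, 4 , 5,5,  5 ]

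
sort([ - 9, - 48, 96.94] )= [ - 48, - 9,96.94 ] 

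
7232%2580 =2072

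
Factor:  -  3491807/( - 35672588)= 2^( - 2)* 7^( - 2)*11^1 * 37^( - 1 )*4919^( - 1)* 317437^1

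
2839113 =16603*171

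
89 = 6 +83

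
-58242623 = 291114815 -349357438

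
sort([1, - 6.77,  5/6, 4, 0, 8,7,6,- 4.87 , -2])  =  [ - 6.77,- 4.87,-2,0,  5/6,1, 4, 6,7, 8]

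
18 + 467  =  485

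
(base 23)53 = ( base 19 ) 64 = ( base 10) 118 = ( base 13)91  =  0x76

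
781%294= 193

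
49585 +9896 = 59481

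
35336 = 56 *631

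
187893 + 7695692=7883585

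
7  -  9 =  - 2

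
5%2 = 1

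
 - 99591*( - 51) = 5079141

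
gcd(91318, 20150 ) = 2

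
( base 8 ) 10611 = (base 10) 4489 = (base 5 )120424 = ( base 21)A3G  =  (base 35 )3n9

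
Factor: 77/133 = 11^1*19^( - 1 ) = 11/19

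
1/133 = 1/133 = 0.01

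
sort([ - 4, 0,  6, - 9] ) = [ - 9, - 4, 0, 6]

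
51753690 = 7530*6873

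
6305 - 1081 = 5224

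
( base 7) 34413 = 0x224d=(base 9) 13036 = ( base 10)8781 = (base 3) 110001020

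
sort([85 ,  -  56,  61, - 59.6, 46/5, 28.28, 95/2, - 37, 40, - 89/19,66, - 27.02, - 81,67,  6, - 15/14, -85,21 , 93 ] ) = [ - 85 ,-81, - 59.6, - 56, - 37, - 27.02, - 89/19, - 15/14,6,46/5,21,28.28,40, 95/2,  61, 66,67, 85,93 ] 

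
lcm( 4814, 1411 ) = 81838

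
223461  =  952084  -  728623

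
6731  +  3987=10718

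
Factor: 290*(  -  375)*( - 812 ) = 88305000 = 2^3 * 3^1* 5^4 * 7^1 * 29^2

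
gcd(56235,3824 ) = 1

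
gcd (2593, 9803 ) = 1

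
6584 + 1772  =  8356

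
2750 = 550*5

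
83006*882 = 73211292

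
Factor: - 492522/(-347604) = 2^(-1)*  23^1*43^1*349^( - 1)= 989/698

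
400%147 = 106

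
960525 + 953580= 1914105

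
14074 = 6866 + 7208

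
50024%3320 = 224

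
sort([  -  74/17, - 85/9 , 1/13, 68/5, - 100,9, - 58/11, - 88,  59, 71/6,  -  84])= [ - 100, - 88, - 84,-85/9, - 58/11 ,-74/17,  1/13, 9 , 71/6, 68/5, 59]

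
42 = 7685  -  7643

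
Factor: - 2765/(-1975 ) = 7/5=5^( - 1 )*7^1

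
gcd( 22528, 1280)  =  256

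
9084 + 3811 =12895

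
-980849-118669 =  - 1099518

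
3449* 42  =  144858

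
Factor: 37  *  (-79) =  -37^1*79^1  =  -  2923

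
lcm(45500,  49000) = 637000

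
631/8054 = 631/8054 = 0.08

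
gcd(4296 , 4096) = 8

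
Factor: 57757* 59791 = 7^1*37^1*223^1 *59791^1 = 3453348787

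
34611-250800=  - 216189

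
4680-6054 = -1374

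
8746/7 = 1249+3/7 =1249.43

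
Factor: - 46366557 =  - 3^1*127^1*121697^1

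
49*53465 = 2619785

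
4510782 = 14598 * 309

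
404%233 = 171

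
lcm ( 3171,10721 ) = 225141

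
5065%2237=591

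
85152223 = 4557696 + 80594527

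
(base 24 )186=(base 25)15O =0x306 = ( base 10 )774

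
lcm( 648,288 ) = 2592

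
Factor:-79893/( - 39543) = 3^2*7^(  -  2) * 11^1  =  99/49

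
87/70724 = 87/70724 = 0.00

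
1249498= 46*27163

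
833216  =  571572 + 261644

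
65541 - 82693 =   -  17152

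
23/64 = 23/64 = 0.36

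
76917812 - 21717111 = 55200701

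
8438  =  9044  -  606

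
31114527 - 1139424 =29975103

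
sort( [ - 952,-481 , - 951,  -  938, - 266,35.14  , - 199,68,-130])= [ - 952, - 951, - 938,-481, - 266, - 199, - 130,35.14 , 68 ] 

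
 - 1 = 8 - 9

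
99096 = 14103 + 84993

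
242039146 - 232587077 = 9452069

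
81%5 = 1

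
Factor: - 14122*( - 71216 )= 1005712352 = 2^5*23^1*307^1*4451^1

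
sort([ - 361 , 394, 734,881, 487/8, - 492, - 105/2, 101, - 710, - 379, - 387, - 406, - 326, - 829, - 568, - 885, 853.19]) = [-885, - 829, - 710, - 568 , - 492,-406,-387,-379, - 361, - 326, - 105/2, 487/8,  101,  394,734, 853.19, 881]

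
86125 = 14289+71836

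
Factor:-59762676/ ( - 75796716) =19^1*61^1*4297^1*6316393^ ( - 1)  =  4980223/6316393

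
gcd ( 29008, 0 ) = 29008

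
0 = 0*713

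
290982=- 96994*( - 3)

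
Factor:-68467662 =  - 2^1*3^2*167^1*22777^1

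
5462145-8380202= - 2918057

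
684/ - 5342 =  - 342/2671 =-0.13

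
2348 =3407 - 1059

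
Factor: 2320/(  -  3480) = - 2/3 = - 2^1*3^(  -  1)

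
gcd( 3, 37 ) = 1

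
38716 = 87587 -48871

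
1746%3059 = 1746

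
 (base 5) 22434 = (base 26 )2A7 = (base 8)3123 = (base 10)1619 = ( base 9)2188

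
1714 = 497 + 1217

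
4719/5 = 943 + 4/5 = 943.80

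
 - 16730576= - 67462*248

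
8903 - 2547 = 6356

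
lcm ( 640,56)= 4480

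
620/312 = 155/78 = 1.99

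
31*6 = 186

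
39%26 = 13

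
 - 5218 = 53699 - 58917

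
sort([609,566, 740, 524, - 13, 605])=[ - 13 , 524, 566, 605, 609,740 ] 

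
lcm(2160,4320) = 4320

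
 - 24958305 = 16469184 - 41427489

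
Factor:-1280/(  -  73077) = 2^8*3^ ( - 1 )*5^1*24359^(- 1 ) 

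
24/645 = 8/215 = 0.04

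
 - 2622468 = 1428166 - 4050634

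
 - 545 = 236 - 781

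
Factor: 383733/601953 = 3^1*7^1*11^( - 1)*17^(  -  1 )*29^( - 1) * 37^ (-1)*6091^1 = 127911/200651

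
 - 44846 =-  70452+25606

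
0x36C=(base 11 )727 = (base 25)1a1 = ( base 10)876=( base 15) 3D6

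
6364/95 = 66 + 94/95 = 66.99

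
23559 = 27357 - 3798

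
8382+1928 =10310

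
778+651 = 1429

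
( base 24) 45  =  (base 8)145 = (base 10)101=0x65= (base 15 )6b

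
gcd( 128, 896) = 128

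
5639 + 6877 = 12516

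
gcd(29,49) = 1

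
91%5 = 1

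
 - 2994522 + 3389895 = 395373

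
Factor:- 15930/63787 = - 2^1*3^3*5^1*59^1*227^(-1 )*281^ ( - 1) 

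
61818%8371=3221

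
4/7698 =2/3849  =  0.00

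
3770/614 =6 + 43/307=6.14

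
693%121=88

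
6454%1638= 1540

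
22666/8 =11333/4 = 2833.25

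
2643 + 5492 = 8135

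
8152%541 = 37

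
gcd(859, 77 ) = 1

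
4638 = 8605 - 3967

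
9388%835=203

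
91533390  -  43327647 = 48205743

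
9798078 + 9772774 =19570852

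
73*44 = 3212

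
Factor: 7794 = 2^1*3^2* 433^1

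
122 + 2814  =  2936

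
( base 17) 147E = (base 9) 8451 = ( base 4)1200322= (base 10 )6202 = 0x183a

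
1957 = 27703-25746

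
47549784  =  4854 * 9796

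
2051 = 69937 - 67886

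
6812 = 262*26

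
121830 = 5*24366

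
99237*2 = 198474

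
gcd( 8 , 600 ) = 8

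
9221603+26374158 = 35595761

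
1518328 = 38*39956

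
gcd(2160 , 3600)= 720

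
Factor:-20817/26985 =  - 27/35 = - 3^3*5^( - 1 )*7^( - 1) 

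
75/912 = 25/304 = 0.08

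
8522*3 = 25566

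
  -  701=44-745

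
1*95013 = 95013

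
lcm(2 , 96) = 96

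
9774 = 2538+7236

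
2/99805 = 2/99805 = 0.00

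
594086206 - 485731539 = 108354667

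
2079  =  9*231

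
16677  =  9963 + 6714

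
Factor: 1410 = 2^1 * 3^1*5^1* 47^1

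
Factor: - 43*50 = - 2^1*5^2*43^1 = - 2150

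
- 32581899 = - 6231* 5229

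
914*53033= 48472162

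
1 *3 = 3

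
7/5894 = 1/842 = 0.00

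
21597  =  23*939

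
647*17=10999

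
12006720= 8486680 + 3520040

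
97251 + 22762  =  120013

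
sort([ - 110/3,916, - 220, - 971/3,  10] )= [ - 971/3, - 220,-110/3, 10, 916]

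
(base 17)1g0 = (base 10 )561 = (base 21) 15f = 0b1000110001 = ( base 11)470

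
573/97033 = 573/97033 = 0.01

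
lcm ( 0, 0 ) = 0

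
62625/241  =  259  +  206/241 = 259.85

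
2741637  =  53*51729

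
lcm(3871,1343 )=65807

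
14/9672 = 7/4836 = 0.00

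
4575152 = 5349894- 774742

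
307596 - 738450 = -430854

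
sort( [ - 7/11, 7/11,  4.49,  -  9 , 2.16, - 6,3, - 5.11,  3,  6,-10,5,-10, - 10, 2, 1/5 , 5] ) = [ - 10,  -  10,  -  10,-9,- 6, - 5.11, - 7/11, 1/5,7/11, 2, 2.16,3,3,  4.49, 5, 5, 6]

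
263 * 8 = 2104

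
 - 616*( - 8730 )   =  5377680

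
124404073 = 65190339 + 59213734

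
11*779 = 8569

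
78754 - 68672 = 10082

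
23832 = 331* 72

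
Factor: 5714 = 2^1*2857^1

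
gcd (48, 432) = 48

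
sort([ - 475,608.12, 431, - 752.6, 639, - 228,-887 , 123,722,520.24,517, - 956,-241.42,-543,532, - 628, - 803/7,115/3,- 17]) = [  -  956 ,-887, - 752.6, - 628 ,-543,  -  475, - 241.42, - 228, - 803/7,- 17,115/3, 123,431,517,520.24,532,608.12,639,  722]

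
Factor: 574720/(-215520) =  - 8/3 = - 2^3*3^( - 1 ) 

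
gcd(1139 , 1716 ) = 1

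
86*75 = 6450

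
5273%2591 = 91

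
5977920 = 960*6227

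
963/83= 963/83 = 11.60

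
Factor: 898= 2^1*449^1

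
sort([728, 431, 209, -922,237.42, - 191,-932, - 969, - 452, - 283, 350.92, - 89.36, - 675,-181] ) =[-969,- 932,-922,  -  675, - 452,-283, -191, - 181, - 89.36, 209, 237.42, 350.92, 431,728] 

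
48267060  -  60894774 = -12627714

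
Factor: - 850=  - 2^1 * 5^2*17^1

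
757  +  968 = 1725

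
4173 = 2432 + 1741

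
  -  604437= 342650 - 947087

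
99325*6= 595950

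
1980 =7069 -5089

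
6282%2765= 752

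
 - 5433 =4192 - 9625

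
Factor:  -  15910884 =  - 2^2*3^3*11^1 * 59^1*227^1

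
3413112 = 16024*213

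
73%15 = 13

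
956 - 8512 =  - 7556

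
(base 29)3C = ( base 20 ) 4J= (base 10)99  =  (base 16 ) 63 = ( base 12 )83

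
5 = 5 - 0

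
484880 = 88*5510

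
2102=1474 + 628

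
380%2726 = 380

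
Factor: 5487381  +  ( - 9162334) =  - 3674953 =-  41^1  *89633^1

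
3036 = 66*46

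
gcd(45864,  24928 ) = 8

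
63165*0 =0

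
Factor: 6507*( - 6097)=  -39673179  =  - 3^3*7^1*13^1 * 67^1*241^1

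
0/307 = 0 = 0.00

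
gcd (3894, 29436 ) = 66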